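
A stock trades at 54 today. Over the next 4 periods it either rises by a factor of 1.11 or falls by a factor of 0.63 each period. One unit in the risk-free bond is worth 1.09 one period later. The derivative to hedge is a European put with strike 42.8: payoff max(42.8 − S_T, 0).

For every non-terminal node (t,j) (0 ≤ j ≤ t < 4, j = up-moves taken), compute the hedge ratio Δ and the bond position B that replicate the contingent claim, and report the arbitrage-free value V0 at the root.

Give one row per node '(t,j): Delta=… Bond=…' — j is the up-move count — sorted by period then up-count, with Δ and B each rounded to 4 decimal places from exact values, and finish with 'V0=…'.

(0,0): Delta=-0.0578 Bond=3.2365
(1,0): Delta=-0.8236 Bond=29.5806
(1,1): Delta=-0.0389 Bond=2.3951
(2,0): Delta=-1.0000 Bond=36.0239
(2,1): Delta=-0.8192 Bond=32.0784
(2,2): Delta=-0.0196 Bond=1.3295
(3,0): Delta=-1.0000 Bond=39.2661
(3,1): Delta=-1.0000 Bond=39.2661
(3,2): Delta=-0.8148 Bond=34.7785
(3,3): Delta=0.0000 Bond=0.0000
V0=0.1166

No-arbitrage ⇒ martingale measure with p* = (R−d)/(u−d) = 0.9583.
At expiry t=4: V(4,0)=34.2934, V(4,1)=27.8122, V(4,2)=16.3929, V(4,3)=0.0000, V(4,4)=0.0000
(3,0): S=13.5025. Δ = (V_up−V_dn)/(S_up−S_dn) = (27.8122−34.2934)/(14.9878−8.5066) = -1.0000. V = [p*·27.8122 + (1−p*)·34.2934]/1.09 = 25.7635. B = V − Δ·S = 39.2661.
(3,1): S=23.7902. Δ = (V_up−V_dn)/(S_up−S_dn) = (16.3929−27.8122)/(26.4071−14.9878) = -1.0000. V = [p*·16.3929 + (1−p*)·27.8122]/1.09 = 15.4759. B = V − Δ·S = 39.2661.
(3,2): S=41.9160. Δ = (V_up−V_dn)/(S_up−S_dn) = (0.0000−16.3929)/(46.5268−26.4071) = -0.8148. V = [p*·0.0000 + (1−p*)·16.3929]/1.09 = 0.6266. B = V − Δ·S = 34.7785.
(3,3): S=73.8521. Δ = (V_up−V_dn)/(S_up−S_dn) = (0.0000−0.0000)/(81.9758−46.5268) = 0.0000. V = [p*·0.0000 + (1−p*)·0.0000]/1.09 = 0.0000. B = V − Δ·S = 0.0000.
(2,0): S=21.4326. Δ = (V_up−V_dn)/(S_up−S_dn) = (15.4759−25.7635)/(23.7902−13.5025) = -1.0000. V = [p*·15.4759 + (1−p*)·25.7635]/1.09 = 14.5913. B = V − Δ·S = 36.0239.
(2,1): S=37.7622. Δ = (V_up−V_dn)/(S_up−S_dn) = (0.6266−15.4759)/(41.9160−23.7902) = -0.8192. V = [p*·0.6266 + (1−p*)·15.4759]/1.09 = 1.1425. B = V − Δ·S = 32.0784.
(2,2): S=66.5334. Δ = (V_up−V_dn)/(S_up−S_dn) = (0.0000−0.6266)/(73.8521−41.9160) = -0.0196. V = [p*·0.0000 + (1−p*)·0.6266]/1.09 = 0.0240. B = V − Δ·S = 1.3295.
(1,0): S=34.0200. Δ = (V_up−V_dn)/(S_up−S_dn) = (1.1425−14.5913)/(37.7622−21.4326) = -0.8236. V = [p*·1.1425 + (1−p*)·14.5913]/1.09 = 1.5623. B = V − Δ·S = 29.5806.
(1,1): S=59.9400. Δ = (V_up−V_dn)/(S_up−S_dn) = (0.0240−1.1425)/(66.5334−37.7622) = -0.0389. V = [p*·0.0240 + (1−p*)·1.1425]/1.09 = 0.0647. B = V − Δ·S = 2.3951.
(0,0): S=54.0000. Δ = (V_up−V_dn)/(S_up−S_dn) = (0.0647−1.5623)/(59.9400−34.0200) = -0.0578. V = [p*·0.0647 + (1−p*)·1.5623]/1.09 = 0.1166. B = V − Δ·S = 3.2365.
Check: Δ(0,0)·S0 + B(0,0) = 0.1166 = V0.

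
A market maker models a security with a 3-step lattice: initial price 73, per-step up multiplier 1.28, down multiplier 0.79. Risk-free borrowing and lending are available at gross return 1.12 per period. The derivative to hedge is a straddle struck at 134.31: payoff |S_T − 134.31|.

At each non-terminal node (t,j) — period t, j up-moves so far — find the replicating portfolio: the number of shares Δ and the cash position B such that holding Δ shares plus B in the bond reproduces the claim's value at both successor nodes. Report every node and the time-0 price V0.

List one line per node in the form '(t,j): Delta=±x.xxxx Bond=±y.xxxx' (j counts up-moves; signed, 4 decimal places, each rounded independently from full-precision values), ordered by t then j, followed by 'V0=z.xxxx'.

(0,0): Delta=-0.6203 Bond=76.0474
(1,0): Delta=-1.0000 Bond=107.0711
(1,1): Delta=-0.5067 Bond=74.5559
(2,0): Delta=-1.0000 Bond=119.9196
(2,1): Delta=-1.0000 Bond=119.9196
(2,2): Delta=-0.3590 Bond=65.8458
V0=30.7664

The replicating-portfolio and risk-neutral prices coincide; use p* = (1.12−0.79)/(1.28−0.79) = 0.6735 for the latter.
Payoff layer (t=3): V(3,0)=98.3182, V(3,1)=75.9941, V(3,2)=39.8235, V(3,3)=18.7821
(2,0): S=45.5593. Δ = (V_up−V_dn)/(S_up−S_dn) = (75.9941−98.3182)/(58.3159−35.9918) = -1.0000. V = [p*·75.9941 + (1−p*)·98.3182]/1.12 = 74.3603. B = V − Δ·S = 119.9196.
(2,1): S=73.8176. Δ = (V_up−V_dn)/(S_up−S_dn) = (39.8235−75.9941)/(94.4865−58.3159) = -1.0000. V = [p*·39.8235 + (1−p*)·75.9941]/1.12 = 46.1020. B = V − Δ·S = 119.9196.
(2,2): S=119.6032. Δ = (V_up−V_dn)/(S_up−S_dn) = (18.7821−39.8235)/(153.0921−94.4865) = -0.3590. V = [p*·18.7821 + (1−p*)·39.8235]/1.12 = 22.9042. B = V − Δ·S = 65.8458.
(1,0): S=57.6700. Δ = (V_up−V_dn)/(S_up−S_dn) = (46.1020−74.3603)/(73.8176−45.5593) = -1.0000. V = [p*·46.1020 + (1−p*)·74.3603]/1.12 = 49.4011. B = V − Δ·S = 107.0711.
(1,1): S=93.4400. Δ = (V_up−V_dn)/(S_up−S_dn) = (22.9042−46.1020)/(119.6032−73.8176) = -0.5067. V = [p*·22.9042 + (1−p*)·46.1020]/1.12 = 27.2134. B = V − Δ·S = 74.5559.
(0,0): S=73.0000. Δ = (V_up−V_dn)/(S_up−S_dn) = (27.2134−49.4011)/(93.4400−57.6700) = -0.6203. V = [p*·27.2134 + (1−p*)·49.4011]/1.12 = 30.7664. B = V − Δ·S = 76.0474.
The time-0 hedge costs 30.7664, which is the no-arbitrage price.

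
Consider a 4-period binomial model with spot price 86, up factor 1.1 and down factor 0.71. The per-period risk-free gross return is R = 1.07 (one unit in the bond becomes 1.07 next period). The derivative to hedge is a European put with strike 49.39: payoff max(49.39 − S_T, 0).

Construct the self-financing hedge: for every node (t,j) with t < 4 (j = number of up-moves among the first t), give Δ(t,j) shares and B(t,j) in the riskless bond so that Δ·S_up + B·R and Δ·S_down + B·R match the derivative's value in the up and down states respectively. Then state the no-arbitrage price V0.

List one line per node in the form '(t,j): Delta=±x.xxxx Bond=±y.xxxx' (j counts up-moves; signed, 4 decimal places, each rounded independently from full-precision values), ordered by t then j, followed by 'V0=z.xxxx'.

(0,0): Delta=-0.0063 Bond=0.5648
(1,0): Delta=-0.0835 Bond=5.3169
(1,1): Delta=-0.0022 Bond=0.2116
(2,0): Delta=-0.8435 Bond=38.6379
(2,1): Delta=-0.0426 Bond=2.9433
(2,2): Delta=0.0000 Bond=0.0000
(3,0): Delta=-1.0000 Bond=46.1589
(3,1): Delta=-0.8351 Bond=40.9412
(3,2): Delta=0.0000 Bond=0.0000
(3,3): Delta=0.0000 Bond=0.0000
V0=0.0206

Under the risk-neutral measure, an up-move has probability p* = (R−d)/(u−d) = 0.9231 and values discount at R = 1.07.
Payoff layer (t=4): V(4,0)=27.5360, V(4,1)=15.5316, V(4,2)=0.0000, V(4,3)=0.0000, V(4,4)=0.0000
  t=3,j=0: stock 30.7803 → up 33.8584 (V=15.5316), down 21.8540 (V=27.5360). Price 15.3785; hedge Δ=-1.0000, bond B=46.1589.
  t=3,j=1: stock 47.6879 → up 52.4566 (V=0.0000), down 33.8584 (V=15.5316). Price 1.1166; hedge Δ=-0.8351, bond B=40.9412.
  t=3,j=2: stock 73.8826 → up 81.2709 (V=0.0000), down 52.4566 (V=0.0000). Price 0.0000; hedge Δ=0.0000, bond B=0.0000.
  t=3,j=3: stock 114.4660 → up 125.9126 (V=0.0000), down 81.2709 (V=0.0000). Price 0.0000; hedge Δ=0.0000, bond B=0.0000.
  t=2,j=0: stock 43.3526 → up 47.6879 (V=1.1166), down 30.7803 (V=15.3785). Price 2.0688; hedge Δ=-0.8435, bond B=38.6379.
  t=2,j=1: stock 67.1660 → up 73.8826 (V=0.0000), down 47.6879 (V=1.1166). Price 0.0803; hedge Δ=-0.0426, bond B=2.9433.
  t=2,j=2: stock 104.0600 → up 114.4660 (V=0.0000), down 73.8826 (V=0.0000). Price 0.0000; hedge Δ=0.0000, bond B=0.0000.
  t=1,j=0: stock 61.0600 → up 67.1660 (V=0.0803), down 43.3526 (V=2.0688). Price 0.2180; hedge Δ=-0.0835, bond B=5.3169.
  t=1,j=1: stock 94.6000 → up 104.0600 (V=0.0000), down 67.1660 (V=0.0803). Price 0.0058; hedge Δ=-0.0022, bond B=0.2116.
  t=0,j=0: stock 86.0000 → up 94.6000 (V=0.0058), down 61.0600 (V=0.2180). Price 0.0206; hedge Δ=-0.0063, bond B=0.5648.
The time-0 hedge costs 0.0206, which is the no-arbitrage price.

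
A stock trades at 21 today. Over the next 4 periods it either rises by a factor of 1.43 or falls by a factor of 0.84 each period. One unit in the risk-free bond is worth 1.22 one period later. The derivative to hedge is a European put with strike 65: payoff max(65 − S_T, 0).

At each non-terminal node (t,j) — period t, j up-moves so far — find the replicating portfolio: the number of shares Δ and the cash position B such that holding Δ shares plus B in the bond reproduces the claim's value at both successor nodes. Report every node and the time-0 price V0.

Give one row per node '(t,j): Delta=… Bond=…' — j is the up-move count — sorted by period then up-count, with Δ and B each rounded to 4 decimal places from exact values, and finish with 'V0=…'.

(0,0): Delta=-0.7291 Bond=25.4237
(1,0): Delta=-1.0000 Bond=35.7959
(1,1): Delta=-0.6411 Bond=28.3758
(2,0): Delta=-1.0000 Bond=43.6711
(2,1): Delta=-1.0000 Bond=43.6711
(2,2): Delta=-0.5246 Bond=29.6158
(3,0): Delta=-1.0000 Bond=53.2787
(3,1): Delta=-1.0000 Bond=53.2787
(3,2): Delta=-1.0000 Bond=53.2787
(3,3): Delta=-0.3703 Bond=26.6550
V0=10.1130

The replicating-portfolio and risk-neutral prices coincide; use p* = (1.22−0.84)/(1.43−0.84) = 0.6441 for the latter.
Terminal values V(4,·): V(4,0)=54.5447, V(4,1)=47.2011, V(4,2)=34.6995, V(4,3)=13.4170, V(4,4)=0.0000
  t=3,j=0: stock 12.4468 → up 17.7989 (V=47.2011), down 10.4553 (V=54.5447). Price 40.8319; hedge Δ=-1.0000, bond B=53.2787.
  t=3,j=1: stock 21.1892 → up 30.3005 (V=34.6995), down 17.7989 (V=47.2011). Price 32.0895; hedge Δ=-1.0000, bond B=53.2787.
  t=3,j=2: stock 36.0720 → up 51.5830 (V=13.4170), down 30.3005 (V=34.6995). Price 17.2067; hedge Δ=-1.0000, bond B=53.2787.
  t=3,j=3: stock 61.4083 → up 87.8139 (V=0.0000), down 51.5830 (V=13.4170). Price 3.9144; hedge Δ=-0.3703, bond B=26.6550.
  t=2,j=0: stock 14.8176 → up 21.1892 (V=32.0895), down 12.4468 (V=40.8319). Price 28.8535; hedge Δ=-1.0000, bond B=43.6711.
  t=2,j=1: stock 25.2252 → up 36.0720 (V=17.2067), down 21.1892 (V=32.0895). Price 18.4459; hedge Δ=-1.0000, bond B=43.6711.
  t=2,j=2: stock 42.9429 → up 61.4083 (V=3.9144), down 36.0720 (V=17.2067). Price 7.0865; hedge Δ=-0.5246, bond B=29.6158.
  t=1,j=0: stock 17.6400 → up 25.2252 (V=18.4459), down 14.8176 (V=28.8535). Price 18.1559; hedge Δ=-1.0000, bond B=35.7959.
  t=1,j=1: stock 30.0300 → up 42.9429 (V=7.0865), down 25.2252 (V=18.4459). Price 9.1227; hedge Δ=-0.6411, bond B=28.3758.
  t=0,j=0: stock 21.0000 → up 30.0300 (V=9.1227), down 17.6400 (V=18.1559). Price 10.1130; hedge Δ=-0.7291, bond B=25.4237.
Each (Δ,B) replicates both successor values, so the strategy is self-financing and V0 is arbitrage-free.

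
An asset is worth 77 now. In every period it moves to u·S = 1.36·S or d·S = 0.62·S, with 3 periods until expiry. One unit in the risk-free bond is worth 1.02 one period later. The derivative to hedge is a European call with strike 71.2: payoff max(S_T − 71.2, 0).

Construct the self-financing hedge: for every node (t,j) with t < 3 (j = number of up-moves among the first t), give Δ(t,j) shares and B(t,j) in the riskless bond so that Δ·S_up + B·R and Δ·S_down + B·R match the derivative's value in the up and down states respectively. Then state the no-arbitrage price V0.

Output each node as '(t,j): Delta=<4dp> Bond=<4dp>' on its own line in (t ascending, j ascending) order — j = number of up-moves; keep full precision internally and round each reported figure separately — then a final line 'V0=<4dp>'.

(0,0): Delta=0.6627 Bond=-26.3095
(1,0): Delta=0.2565 Bond=-7.4436
(1,1): Delta=0.8201 Bond=-43.3190
(2,0): Delta=0.0000 Bond=0.0000
(2,1): Delta=0.3559 Bond=-14.0460
(2,2): Delta=1.0000 Bond=-69.8039
V0=24.7195

Under the risk-neutral measure, an up-move has probability p* = (R−d)/(u−d) = 0.5405 and values discount at R = 1.02.
Terminal payoffs: V(3,0)=0.0000, V(3,1)=0.0000, V(3,2)=17.0999, V(3,3)=122.4901
Node (2,0) S=29.5988: V=(p*·0.0000+(1−p*)·0.0000)/1.02=0.0000; Δ=(0.0000−0.0000)/(40.2544−18.3513)=0.0000; B=V−Δ·S=0.0000
Node (2,1) S=64.9264: V=(p*·17.0999+(1−p*)·0.0000)/1.02=9.0620; Δ=(17.0999−0.0000)/(88.2999−40.2544)=0.3559; B=V−Δ·S=-14.0460
Node (2,2) S=142.4192: V=(p*·122.4901+(1−p*)·17.0999)/1.02=72.6153; Δ=(122.4901−17.0999)/(193.6901−88.2999)=1.0000; B=V−Δ·S=-69.8039
Node (1,0) S=47.7400: V=(p*·9.0620+(1−p*)·0.0000)/1.02=4.8023; Δ=(9.0620−0.0000)/(64.9264−29.5988)=0.2565; B=V−Δ·S=-7.4436
Node (1,1) S=104.7200: V=(p*·72.6153+(1−p*)·9.0620)/1.02=42.5638; Δ=(72.6153−9.0620)/(142.4192−64.9264)=0.8201; B=V−Δ·S=-43.3190
Node (0,0) S=77.0000: V=(p*·42.5638+(1−p*)·4.8023)/1.02=24.7195; Δ=(42.5638−4.8023)/(104.7200−47.7400)=0.6627; B=V−Δ·S=-26.3095
The time-0 hedge costs 24.7195, which is the no-arbitrage price.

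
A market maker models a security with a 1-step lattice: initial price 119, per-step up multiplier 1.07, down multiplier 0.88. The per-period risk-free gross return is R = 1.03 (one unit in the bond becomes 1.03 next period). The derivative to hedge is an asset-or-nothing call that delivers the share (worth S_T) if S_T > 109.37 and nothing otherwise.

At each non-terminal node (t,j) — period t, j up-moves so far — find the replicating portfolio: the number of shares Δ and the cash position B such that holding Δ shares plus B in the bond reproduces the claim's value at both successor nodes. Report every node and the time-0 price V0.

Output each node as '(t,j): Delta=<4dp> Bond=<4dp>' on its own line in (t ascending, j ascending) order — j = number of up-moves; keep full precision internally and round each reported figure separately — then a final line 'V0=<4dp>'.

The replicating-portfolio and risk-neutral prices coincide; use p* = (1.03−0.88)/(1.07−0.88) = 0.7895 for the latter.
Terminal values V(1,·): V(1,0)=0.0000, V(1,1)=127.3300
Node (0,0) S=119.0000: V=(p*·127.3300+(1−p*)·0.0000)/1.03=97.5958; Δ=(127.3300−0.0000)/(127.3300−104.7200)=5.6316; B=V−Δ·S=-572.5621
Root portfolio cost Δ·119+B reproduces V0=97.5958.

(0,0): Delta=5.6316 Bond=-572.5621
V0=97.5958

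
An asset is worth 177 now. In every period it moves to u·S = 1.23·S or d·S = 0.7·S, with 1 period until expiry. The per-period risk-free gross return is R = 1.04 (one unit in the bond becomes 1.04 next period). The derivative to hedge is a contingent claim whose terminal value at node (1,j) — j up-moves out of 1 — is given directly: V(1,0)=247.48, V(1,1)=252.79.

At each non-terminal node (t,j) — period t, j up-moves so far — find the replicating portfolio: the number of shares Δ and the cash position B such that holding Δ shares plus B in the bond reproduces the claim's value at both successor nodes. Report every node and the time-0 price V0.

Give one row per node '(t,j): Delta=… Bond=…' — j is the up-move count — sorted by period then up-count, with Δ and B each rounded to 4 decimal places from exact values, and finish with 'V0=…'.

No-arbitrage ⇒ martingale measure with p* = (R−d)/(u−d) = 0.6415.
At expiry t=1: V(1,0)=247.4800, V(1,1)=252.7900
  t=0,j=0: stock 177.0000 → up 217.7100 (V=252.7900), down 123.9000 (V=247.4800). Price 241.2369; hedge Δ=0.0566, bond B=231.2181.
The time-0 hedge costs 241.2369, which is the no-arbitrage price.

(0,0): Delta=0.0566 Bond=231.2181
V0=241.2369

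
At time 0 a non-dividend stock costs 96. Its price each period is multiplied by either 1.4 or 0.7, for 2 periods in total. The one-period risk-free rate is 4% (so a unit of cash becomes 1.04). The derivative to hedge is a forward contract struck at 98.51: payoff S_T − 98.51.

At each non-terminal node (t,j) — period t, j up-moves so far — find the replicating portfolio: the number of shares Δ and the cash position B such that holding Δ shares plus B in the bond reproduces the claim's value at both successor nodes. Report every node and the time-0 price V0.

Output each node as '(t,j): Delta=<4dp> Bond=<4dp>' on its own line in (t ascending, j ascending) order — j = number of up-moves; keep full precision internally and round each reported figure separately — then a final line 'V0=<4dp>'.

No-arbitrage ⇒ martingale measure with p* = (R−d)/(u−d) = 0.4857.
Payoff layer (t=2): V(2,0)=-51.4700, V(2,1)=-4.4300, V(2,2)=89.6500
(1,0): S=67.2000. Δ = (V_up−V_dn)/(S_up−S_dn) = (-4.4300−-51.4700)/(94.0800−47.0400) = 1.0000. V = [p*·-4.4300 + (1−p*)·-51.4700]/1.04 = -27.5212. B = V − Δ·S = -94.7212.
(1,1): S=134.4000. Δ = (V_up−V_dn)/(S_up−S_dn) = (89.6500−-4.4300)/(188.1600−94.0800) = 1.0000. V = [p*·89.6500 + (1−p*)·-4.4300]/1.04 = 39.6788. B = V − Δ·S = -94.7212.
(0,0): S=96.0000. Δ = (V_up−V_dn)/(S_up−S_dn) = (39.6788−-27.5212)/(134.4000−67.2000) = 1.0000. V = [p*·39.6788 + (1−p*)·-27.5212]/1.04 = 4.9220. B = V − Δ·S = -91.0780.
Each (Δ,B) replicates both successor values, so the strategy is self-financing and V0 is arbitrage-free.

(0,0): Delta=1.0000 Bond=-91.0780
(1,0): Delta=1.0000 Bond=-94.7212
(1,1): Delta=1.0000 Bond=-94.7212
V0=4.9220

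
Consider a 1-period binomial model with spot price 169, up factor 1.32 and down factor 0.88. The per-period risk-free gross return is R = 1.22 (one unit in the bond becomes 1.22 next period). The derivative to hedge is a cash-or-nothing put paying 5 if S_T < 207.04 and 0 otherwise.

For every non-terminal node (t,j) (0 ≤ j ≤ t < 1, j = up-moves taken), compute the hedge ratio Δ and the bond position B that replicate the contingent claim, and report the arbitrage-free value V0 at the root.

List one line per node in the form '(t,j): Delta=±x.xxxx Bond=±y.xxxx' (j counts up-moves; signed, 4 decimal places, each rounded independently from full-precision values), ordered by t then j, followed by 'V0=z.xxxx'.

(0,0): Delta=-0.0672 Bond=12.2951
V0=0.9314

No-arbitrage ⇒ martingale measure with p* = (R−d)/(u−d) = 0.7727.
Terminal payoffs: V(1,0)=5.0000, V(1,1)=0.0000
  t=0,j=0: stock 169.0000 → up 223.0800 (V=0.0000), down 148.7200 (V=5.0000). Price 0.9314; hedge Δ=-0.0672, bond B=12.2951.
Self-financing check: at every node Δ·S+B equals the discounted successor values.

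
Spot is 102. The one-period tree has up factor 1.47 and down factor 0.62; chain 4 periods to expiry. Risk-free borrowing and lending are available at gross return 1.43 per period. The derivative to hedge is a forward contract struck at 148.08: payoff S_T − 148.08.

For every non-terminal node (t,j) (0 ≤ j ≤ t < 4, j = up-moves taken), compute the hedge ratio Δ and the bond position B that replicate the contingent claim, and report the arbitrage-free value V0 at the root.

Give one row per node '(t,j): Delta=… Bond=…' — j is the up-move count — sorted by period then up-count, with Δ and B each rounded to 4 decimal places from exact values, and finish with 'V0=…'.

(0,0): Delta=1.0000 Bond=-35.4121
(1,0): Delta=1.0000 Bond=-50.6394
(1,1): Delta=1.0000 Bond=-50.6394
(2,0): Delta=1.0000 Bond=-72.4143
(2,1): Delta=1.0000 Bond=-72.4143
(2,2): Delta=1.0000 Bond=-72.4143
(3,0): Delta=1.0000 Bond=-103.5524
(3,1): Delta=1.0000 Bond=-103.5524
(3,2): Delta=1.0000 Bond=-103.5524
(3,3): Delta=1.0000 Bond=-103.5524
V0=66.5879

No-arbitrage ⇒ martingale measure with p* = (R−d)/(u−d) = 0.9529.
At expiry t=4: V(4,0)=-133.0081, V(4,1)=-112.3451, V(4,2)=-63.3537, V(4,3)=52.8033, V(4,4)=328.2079
Node (3,0) S=24.3095: V=(p*·-112.3451+(1−p*)·-133.0081)/1.43=-79.2430; Δ=(-112.3451−-133.0081)/(35.7349−15.0719)=1.0000; B=V−Δ·S=-103.5524
Node (3,1) S=57.6369: V=(p*·-63.3537+(1−p*)·-112.3451)/1.43=-45.9155; Δ=(-63.3537−-112.3451)/(84.7263−35.7349)=1.0000; B=V−Δ·S=-103.5524
Node (3,2) S=136.6553: V=(p*·52.8033+(1−p*)·-63.3537)/1.43=33.1029; Δ=(52.8033−-63.3537)/(200.8833−84.7263)=1.0000; B=V−Δ·S=-103.5524
Node (3,3) S=324.0053: V=(p*·328.2079+(1−p*)·52.8033)/1.43=220.4529; Δ=(328.2079−52.8033)/(476.2879−200.8833)=1.0000; B=V−Δ·S=-103.5524
Node (2,0) S=39.2088: V=(p*·-45.9155+(1−p*)·-79.2430)/1.43=-33.2055; Δ=(-45.9155−-79.2430)/(57.6369−24.3095)=1.0000; B=V−Δ·S=-72.4143
Node (2,1) S=92.9628: V=(p*·33.1029+(1−p*)·-45.9155)/1.43=20.5485; Δ=(33.1029−-45.9155)/(136.6553−57.6369)=1.0000; B=V−Δ·S=-72.4143
Node (2,2) S=220.4118: V=(p*·220.4529+(1−p*)·33.1029)/1.43=147.9975; Δ=(220.4529−33.1029)/(324.0053−136.6553)=1.0000; B=V−Δ·S=-72.4143
Node (1,0) S=63.2400: V=(p*·20.5485+(1−p*)·-33.2055)/1.43=12.6006; Δ=(20.5485−-33.2055)/(92.9628−39.2088)=1.0000; B=V−Δ·S=-50.6394
Node (1,1) S=149.9400: V=(p*·147.9975+(1−p*)·20.5485)/1.43=99.3006; Δ=(147.9975−20.5485)/(220.4118−92.9628)=1.0000; B=V−Δ·S=-50.6394
Node (0,0) S=102.0000: V=(p*·99.3006+(1−p*)·12.6006)/1.43=66.5879; Δ=(99.3006−12.6006)/(149.9400−63.2400)=1.0000; B=V−Δ·S=-35.4121
Each (Δ,B) replicates both successor values, so the strategy is self-financing and V0 is arbitrage-free.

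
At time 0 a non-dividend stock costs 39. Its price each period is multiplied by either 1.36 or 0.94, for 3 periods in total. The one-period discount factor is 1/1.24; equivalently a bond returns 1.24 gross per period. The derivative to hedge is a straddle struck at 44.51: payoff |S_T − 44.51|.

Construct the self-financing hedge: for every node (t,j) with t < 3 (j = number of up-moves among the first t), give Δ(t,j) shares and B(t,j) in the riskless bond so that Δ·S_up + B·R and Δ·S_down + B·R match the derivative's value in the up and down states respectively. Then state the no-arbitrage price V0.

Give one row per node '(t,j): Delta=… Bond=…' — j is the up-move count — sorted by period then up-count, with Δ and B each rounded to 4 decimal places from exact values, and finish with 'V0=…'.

No-arbitrage ⇒ martingale measure with p* = (R−d)/(u−d) = 0.7143.
Terminal values V(3,·): V(3,0)=12.1172, V(3,1)=2.3561, V(3,2)=23.2963, V(3,3)=53.5928
  t=2,j=0: stock 34.4604 → up 46.8661 (V=2.3561), down 32.3928 (V=12.1172). Price 4.1492; hedge Δ=-0.6744, bond B=27.3899.
  t=2,j=1: stock 49.8576 → up 67.8063 (V=23.2963), down 46.8661 (V=2.3561). Price 13.9624; hedge Δ=1.0000, bond B=-35.8952.
  t=2,j=2: stock 72.1344 → up 98.1028 (V=53.5928), down 67.8063 (V=23.2963). Price 36.2392; hedge Δ=1.0000, bond B=-35.8952.
  t=1,j=0: stock 36.6600 → up 49.8576 (V=13.9624), down 34.4604 (V=4.1492). Price 8.9989; hedge Δ=0.6373, bond B=-14.3659.
  t=1,j=1: stock 53.0400 → up 72.1344 (V=36.2392), down 49.8576 (V=13.9624). Price 24.0923; hedge Δ=1.0000, bond B=-28.9477.
  t=0,j=0: stock 39.0000 → up 53.0400 (V=24.0923), down 36.6600 (V=8.9989). Price 15.9515; hedge Δ=0.9215, bond B=-19.9851.
Each (Δ,B) replicates both successor values, so the strategy is self-financing and V0 is arbitrage-free.

(0,0): Delta=0.9215 Bond=-19.9851
(1,0): Delta=0.6373 Bond=-14.3659
(1,1): Delta=1.0000 Bond=-28.9477
(2,0): Delta=-0.6744 Bond=27.3899
(2,1): Delta=1.0000 Bond=-35.8952
(2,2): Delta=1.0000 Bond=-35.8952
V0=15.9515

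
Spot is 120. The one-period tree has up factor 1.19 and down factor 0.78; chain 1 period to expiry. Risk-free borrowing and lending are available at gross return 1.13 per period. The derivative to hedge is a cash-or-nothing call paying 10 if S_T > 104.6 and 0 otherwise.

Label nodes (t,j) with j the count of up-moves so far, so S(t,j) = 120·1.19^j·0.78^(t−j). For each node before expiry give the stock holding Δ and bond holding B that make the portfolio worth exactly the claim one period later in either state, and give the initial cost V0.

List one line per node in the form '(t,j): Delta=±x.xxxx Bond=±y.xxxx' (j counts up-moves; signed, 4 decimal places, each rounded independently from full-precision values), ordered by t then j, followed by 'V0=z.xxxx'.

The replicating-portfolio and risk-neutral prices coincide; use p* = (1.13−0.78)/(1.19−0.78) = 0.8537 for the latter.
Payoff layer (t=1): V(1,0)=0.0000, V(1,1)=10.0000
Node (0,0) S=120.0000: V=(p*·10.0000+(1−p*)·0.0000)/1.13=7.5545; Δ=(10.0000−0.0000)/(142.8000−93.6000)=0.2033; B=V−Δ·S=-16.8357
Self-financing check: at every node Δ·S+B equals the discounted successor values.

(0,0): Delta=0.2033 Bond=-16.8357
V0=7.5545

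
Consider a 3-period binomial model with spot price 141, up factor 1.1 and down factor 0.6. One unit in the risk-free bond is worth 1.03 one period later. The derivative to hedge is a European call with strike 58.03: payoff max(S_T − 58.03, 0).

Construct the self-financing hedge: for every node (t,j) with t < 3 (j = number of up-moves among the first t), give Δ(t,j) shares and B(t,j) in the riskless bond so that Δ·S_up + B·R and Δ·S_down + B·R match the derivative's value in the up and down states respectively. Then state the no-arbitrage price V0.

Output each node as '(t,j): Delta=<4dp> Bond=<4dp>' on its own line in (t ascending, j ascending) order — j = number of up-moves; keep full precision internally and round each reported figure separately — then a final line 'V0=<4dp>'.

(0,0): Delta=0.9863 Bond=-51.0011
(1,0): Delta=0.8751 Bond=-43.1282
(1,1): Delta=0.9962 Bond=-54.0619
(2,0): Delta=0.0000 Bond=0.0000
(2,1): Delta=0.9528 Bond=-51.6536
(2,2): Delta=1.0000 Bond=-56.3398
V0=88.0651

Since d<R<u, set p* = (R−d)/(u−d) = 0.8600; price each node as the discounted p*-expectation of its children.
Terminal values V(3,·): V(3,0)=0.0000, V(3,1)=0.0000, V(3,2)=44.3360, V(3,3)=129.6410
Node (2,0) S=50.7600: V=(p*·0.0000+(1−p*)·0.0000)/1.03=0.0000; Δ=(0.0000−0.0000)/(55.8360−30.4560)=0.0000; B=V−Δ·S=0.0000
Node (2,1) S=93.0600: V=(p*·44.3360+(1−p*)·0.0000)/1.03=37.0184; Δ=(44.3360−0.0000)/(102.3660−55.8360)=0.9528; B=V−Δ·S=-51.6536
Node (2,2) S=170.6100: V=(p*·129.6410+(1−p*)·44.3360)/1.03=114.2702; Δ=(129.6410−44.3360)/(187.6710−102.3660)=1.0000; B=V−Δ·S=-56.3398
Node (1,0) S=84.6000: V=(p*·37.0184+(1−p*)·0.0000)/1.03=30.9086; Δ=(37.0184−0.0000)/(93.0600−50.7600)=0.8751; B=V−Δ·S=-43.1282
Node (1,1) S=155.1000: V=(p*·114.2702+(1−p*)·37.0184)/1.03=100.4417; Δ=(114.2702−37.0184)/(170.6100−93.0600)=0.9962; B=V−Δ·S=-54.0619
Node (0,0) S=141.0000: V=(p*·100.4417+(1−p*)·30.9086)/1.03=88.0651; Δ=(100.4417−30.9086)/(155.1000−84.6000)=0.9863; B=V−Δ·S=-51.0011
The time-0 hedge costs 88.0651, which is the no-arbitrage price.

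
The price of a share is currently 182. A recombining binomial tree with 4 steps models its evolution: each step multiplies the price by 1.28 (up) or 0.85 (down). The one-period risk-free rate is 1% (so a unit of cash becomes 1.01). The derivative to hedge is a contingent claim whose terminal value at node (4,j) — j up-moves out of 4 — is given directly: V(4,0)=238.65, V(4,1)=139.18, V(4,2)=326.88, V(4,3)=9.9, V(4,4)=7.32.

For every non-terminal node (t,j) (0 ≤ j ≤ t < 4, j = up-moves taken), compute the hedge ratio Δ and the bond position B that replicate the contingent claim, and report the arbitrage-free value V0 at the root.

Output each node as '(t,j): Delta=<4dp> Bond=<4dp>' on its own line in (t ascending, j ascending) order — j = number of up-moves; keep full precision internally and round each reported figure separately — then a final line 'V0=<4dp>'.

(0,0): Delta=-0.3078 Bond=245.2042
(1,0): Delta=0.0678 Bond=189.5417
(1,1): Delta=-0.7288 Bond=345.7246
(2,0): Delta=0.1293 Bond=183.3563
(2,1): Delta=-0.0010 Bond=205.0736
(2,2): Delta=-1.5443 Bond=592.3643
(3,0): Delta=-2.0696 Bond=430.9671
(3,1): Delta=2.5934 Bond=-229.5593
(3,2): Delta=-2.9084 Bond=944.0281
(3,3): Delta=-0.0157 Bond=14.8515
V0=189.1817

Since d<R<u, set p* = (R−d)/(u−d) = 0.3721; price each node as the discounted p*-expectation of its children.
Terminal payoffs: V(4,0)=238.6500, V(4,1)=139.1800, V(4,2)=326.8800, V(4,3)=9.9000, V(4,4)=7.3200
Node (3,0) S=111.7707: V=(p*·139.1800+(1−p*)·238.6500)/1.01=199.6415; Δ=(139.1800−238.6500)/(143.0666−95.0051)=-2.0696; B=V−Δ·S=430.9671
Node (3,1) S=168.3136: V=(p*·326.8800+(1−p*)·139.1800)/1.01=206.9523; Δ=(326.8800−139.1800)/(215.4414−143.0666)=2.5934; B=V−Δ·S=-229.5593
Node (3,2) S=253.4605: V=(p*·9.9000+(1−p*)·326.8800)/1.01=206.8653; Δ=(9.9000−326.8800)/(324.4294−215.4414)=-2.9084; B=V−Δ·S=944.0281
Node (3,3) S=381.6817: V=(p*·7.3200+(1−p*)·9.9000)/1.01=8.8515; Δ=(7.3200−9.9000)/(488.5525−324.4294)=-0.0157; B=V−Δ·S=14.8515
Node (2,0) S=131.4950: V=(p*·206.9523+(1−p*)·199.6415)/1.01=200.3582; Δ=(206.9523−199.6415)/(168.3136−111.7707)=0.1293; B=V−Δ·S=183.3563
Node (2,1) S=198.0160: V=(p*·206.8653+(1−p*)·206.9523)/1.01=204.8712; Δ=(206.8653−206.9523)/(253.4605−168.3136)=-0.0010; B=V−Δ·S=205.0736
Node (2,2) S=298.1888: V=(p*·8.8515+(1−p*)·206.8653)/1.01=131.8671; Δ=(8.8515−206.8653)/(381.6817−253.4605)=-1.5443; B=V−Δ·S=592.3643
Node (1,0) S=154.7000: V=(p*·204.8712+(1−p*)·200.3582)/1.01=200.0371; Δ=(204.8712−200.3582)/(198.0160−131.4950)=0.0678; B=V−Δ·S=189.5417
Node (1,1) S=232.9600: V=(p*·131.8671+(1−p*)·204.8712)/1.01=175.9474; Δ=(131.8671−204.8712)/(298.1888−198.0160)=-0.7288; B=V−Δ·S=345.7246
Node (0,0) S=182.0000: V=(p*·175.9474+(1−p*)·200.0371)/1.01=189.1817; Δ=(175.9474−200.0371)/(232.9600−154.7000)=-0.3078; B=V−Δ·S=245.2042
Check: Δ(0,0)·S0 + B(0,0) = 189.1817 = V0.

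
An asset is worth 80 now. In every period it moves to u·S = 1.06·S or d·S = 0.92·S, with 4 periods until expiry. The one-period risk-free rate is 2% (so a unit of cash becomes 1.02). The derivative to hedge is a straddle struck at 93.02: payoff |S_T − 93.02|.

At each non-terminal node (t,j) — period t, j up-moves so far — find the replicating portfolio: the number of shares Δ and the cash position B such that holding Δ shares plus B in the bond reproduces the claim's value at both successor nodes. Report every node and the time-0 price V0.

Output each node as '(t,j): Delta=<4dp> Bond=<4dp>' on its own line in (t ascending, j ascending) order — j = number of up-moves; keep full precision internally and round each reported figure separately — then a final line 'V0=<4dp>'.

Under the risk-neutral measure, an up-move has probability p* = (R−d)/(u−d) = 0.7143 and values discount at R = 1.02.
Payoff layer (t=4): V(4,0)=35.7086, V(4,1)=26.9873, V(4,2)=16.9388, V(4,3)=5.3612, V(4,4)=7.9782
  t=3,j=0: stock 62.2950 → up 66.0327 (V=26.9873), down 57.3114 (V=35.7086). Price 28.9010; hedge Δ=-1.0000, bond B=91.1961.
  t=3,j=1: stock 71.7747 → up 76.0812 (V=16.9388), down 66.0327 (V=26.9873). Price 19.4214; hedge Δ=-1.0000, bond B=91.1961.
  t=3,j=2: stock 82.6970 → up 87.6588 (V=5.3612), down 76.0812 (V=16.9388). Price 8.4991; hedge Δ=-1.0000, bond B=91.1961.
  t=3,j=3: stock 95.2813 → up 100.9982 (V=7.9782), down 87.6588 (V=5.3612). Price 7.0887; hedge Δ=0.1962, bond B=-11.6037.
  t=2,j=0: stock 67.7120 → up 71.7747 (V=19.4214), down 62.2950 (V=28.9010). Price 21.6959; hedge Δ=-1.0000, bond B=89.4079.
  t=2,j=1: stock 78.0160 → up 82.6970 (V=8.4991), down 71.7747 (V=19.4214). Price 11.3919; hedge Δ=-1.0000, bond B=89.4079.
  t=2,j=2: stock 89.8880 → up 95.2813 (V=7.0887), down 82.6970 (V=8.4991). Price 7.3448; hedge Δ=-0.1121, bond B=17.4193.
  t=1,j=0: stock 73.6000 → up 78.0160 (V=11.3919), down 67.7120 (V=21.6959). Price 14.0548; hedge Δ=-1.0000, bond B=87.6548.
  t=1,j=1: stock 84.8000 → up 89.8880 (V=7.3448), down 78.0160 (V=11.3919). Price 8.3344; hedge Δ=-0.3409, bond B=37.2426.
  t=0,j=0: stock 80.0000 → up 84.8000 (V=8.3344), down 73.6000 (V=14.0548). Price 9.7733; hedge Δ=-0.5108, bond B=50.6334.
The time-0 hedge costs 9.7733, which is the no-arbitrage price.

(0,0): Delta=-0.5108 Bond=50.6334
(1,0): Delta=-1.0000 Bond=87.6548
(1,1): Delta=-0.3409 Bond=37.2426
(2,0): Delta=-1.0000 Bond=89.4079
(2,1): Delta=-1.0000 Bond=89.4079
(2,2): Delta=-0.1121 Bond=17.4193
(3,0): Delta=-1.0000 Bond=91.1961
(3,1): Delta=-1.0000 Bond=91.1961
(3,2): Delta=-1.0000 Bond=91.1961
(3,3): Delta=0.1962 Bond=-11.6037
V0=9.7733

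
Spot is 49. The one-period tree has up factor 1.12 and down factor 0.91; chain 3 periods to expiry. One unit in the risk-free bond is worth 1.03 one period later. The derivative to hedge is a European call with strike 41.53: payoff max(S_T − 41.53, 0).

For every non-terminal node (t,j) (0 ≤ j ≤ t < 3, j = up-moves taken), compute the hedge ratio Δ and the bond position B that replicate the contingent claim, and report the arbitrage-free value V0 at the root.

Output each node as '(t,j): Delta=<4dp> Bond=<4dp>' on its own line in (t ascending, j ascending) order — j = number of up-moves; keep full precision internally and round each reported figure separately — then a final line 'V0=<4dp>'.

(0,0): Delta=0.9225 Bond=-33.8776
(1,0): Delta=0.7954 Bond=-29.2245
(1,1): Delta=1.0000 Bond=-39.1460
(2,0): Delta=0.4596 Bond=-16.4756
(2,1): Delta=1.0000 Bond=-40.3204
(2,2): Delta=1.0000 Bond=-40.3204
V0=11.3259

Risk-neutral probability p* = (R−d)/(u−d) = (1.03−0.91)/(1.12−0.91) = 0.5714.
Terminal payoffs: V(3,0)=0.0000, V(3,1)=3.9161, V(3,2)=14.4037, V(3,3)=27.3115
Node (2,0) S=40.5769: V=(p*·3.9161+(1−p*)·0.0000)/1.03=2.1726; Δ=(3.9161−0.0000)/(45.4461−36.9250)=0.4596; B=V−Δ·S=-16.4756
Node (2,1) S=49.9408: V=(p*·14.4037+(1−p*)·3.9161)/1.03=9.6204; Δ=(14.4037−3.9161)/(55.9337−45.4461)=1.0000; B=V−Δ·S=-40.3204
Node (2,2) S=61.4656: V=(p*·27.3115+(1−p*)·14.4037)/1.03=21.1452; Δ=(27.3115−14.4037)/(68.8415−55.9337)=1.0000; B=V−Δ·S=-40.3204
Node (1,0) S=44.5900: V=(p*·9.6204+(1−p*)·2.1726)/1.03=6.2413; Δ=(9.6204−2.1726)/(49.9408−40.5769)=0.7954; B=V−Δ·S=-29.2245
Node (1,1) S=54.8800: V=(p*·21.1452+(1−p*)·9.6204)/1.03=15.7340; Δ=(21.1452−9.6204)/(61.4656−49.9408)=1.0000; B=V−Δ·S=-39.1460
Node (0,0) S=49.0000: V=(p*·15.7340+(1−p*)·6.2413)/1.03=11.3259; Δ=(15.7340−6.2413)/(54.8800−44.5900)=0.9225; B=V−Δ·S=-33.8776
Root portfolio cost Δ·49+B reproduces V0=11.3259.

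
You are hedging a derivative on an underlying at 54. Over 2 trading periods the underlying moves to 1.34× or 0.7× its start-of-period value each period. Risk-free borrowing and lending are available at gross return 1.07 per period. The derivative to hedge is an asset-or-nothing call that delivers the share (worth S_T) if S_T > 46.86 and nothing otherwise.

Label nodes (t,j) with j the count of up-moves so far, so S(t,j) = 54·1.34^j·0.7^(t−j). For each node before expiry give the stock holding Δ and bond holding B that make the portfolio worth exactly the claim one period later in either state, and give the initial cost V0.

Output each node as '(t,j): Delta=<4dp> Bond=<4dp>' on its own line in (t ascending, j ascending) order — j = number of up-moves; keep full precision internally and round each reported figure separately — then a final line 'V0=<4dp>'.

Risk-neutral probability p* = (R−d)/(u−d) = (1.07−0.7)/(1.34−0.7) = 0.5781.
Terminal payoffs: V(2,0)=0.0000, V(2,1)=50.6520, V(2,2)=96.9624
Node (1,0) S=37.8000: V=(p*·50.6520+(1−p*)·0.0000)/1.07=27.3675; Δ=(50.6520−0.0000)/(50.6520−26.4600)=2.0937; B=V−Δ·S=-51.7763
Node (1,1) S=72.3600: V=(p*·96.9624+(1−p*)·50.6520)/1.07=72.3600; Δ=(96.9624−50.6520)/(96.9624−50.6520)=1.0000; B=V−Δ·S=0.0000
Node (0,0) S=54.0000: V=(p*·72.3600+(1−p*)·27.3675)/1.07=49.8867; Δ=(72.3600−27.3675)/(72.3600−37.8000)=1.3019; B=V−Δ·S=-20.4141
Self-financing check: at every node Δ·S+B equals the discounted successor values.

(0,0): Delta=1.3019 Bond=-20.4141
(1,0): Delta=2.0938 Bond=-51.7763
(1,1): Delta=1.0000 Bond=0.0000
V0=49.8867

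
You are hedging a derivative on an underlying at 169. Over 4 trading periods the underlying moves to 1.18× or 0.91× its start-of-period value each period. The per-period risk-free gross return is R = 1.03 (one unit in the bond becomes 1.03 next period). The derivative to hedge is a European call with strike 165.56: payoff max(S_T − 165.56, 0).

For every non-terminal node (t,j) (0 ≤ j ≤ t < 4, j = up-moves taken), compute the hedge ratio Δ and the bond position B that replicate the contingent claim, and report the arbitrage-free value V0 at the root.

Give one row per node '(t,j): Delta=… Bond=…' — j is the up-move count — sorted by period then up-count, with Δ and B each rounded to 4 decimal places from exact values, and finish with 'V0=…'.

(0,0): Delta=0.7556 Bond=-97.4541
(1,0): Delta=0.5878 Bond=-74.5636
(1,1): Delta=0.9174 Bond=-132.6454
(2,0): Delta=0.3346 Bond=-41.3771
(2,1): Delta=0.8318 Bond=-121.0797
(2,2): Delta=1.0000 Bond=-156.0562
(3,0): Delta=0.0000 Bond=0.0000
(3,1): Delta=0.6572 Bond=-95.8914
(3,2): Delta=1.0000 Bond=-160.7379
(3,3): Delta=1.0000 Bond=-160.7379
V0=30.2451

Since d<R<u, set p* = (R−d)/(u−d) = 0.4444; price each node as the discounted p*-expectation of its children.
At expiry t=4: V(4,0)=0.0000, V(4,1)=0.0000, V(4,2)=29.3048, V(4,3)=87.1219, V(4,4)=162.0934
Node (3,0) S=127.3535: V=(p*·0.0000+(1−p*)·0.0000)/1.03=0.0000; Δ=(0.0000−0.0000)/(150.2771−115.8917)=0.0000; B=V−Δ·S=0.0000
Node (3,1) S=165.1397: V=(p*·29.3048+(1−p*)·0.0000)/1.03=12.6450; Δ=(29.3048−0.0000)/(194.8648−150.2771)=0.6572; B=V−Δ·S=-95.8914
Node (3,2) S=214.1372: V=(p*·87.1219+(1−p*)·29.3048)/1.03=53.3993; Δ=(87.1219−29.3048)/(252.6819−194.8648)=1.0000; B=V−Δ·S=-160.7379
Node (3,3) S=277.6724: V=(p*·162.0934+(1−p*)·87.1219)/1.03=116.9345; Δ=(162.0934−87.1219)/(327.6534−252.6819)=1.0000; B=V−Δ·S=-160.7379
Node (2,0) S=139.9489: V=(p*·12.6450+(1−p*)·0.0000)/1.03=5.4563; Δ=(12.6450−0.0000)/(165.1397−127.3535)=0.3346; B=V−Δ·S=-41.3771
Node (2,1) S=181.4722: V=(p*·53.3993+(1−p*)·12.6450)/1.03=29.8622; Δ=(53.3993−12.6450)/(214.1372−165.1397)=0.8318; B=V−Δ·S=-121.0797
Node (2,2) S=235.3156: V=(p*·116.9345+(1−p*)·53.3993)/1.03=79.2594; Δ=(116.9345−53.3993)/(277.6724−214.1372)=1.0000; B=V−Δ·S=-156.0562
Node (1,0) S=153.7900: V=(p*·29.8622+(1−p*)·5.4563)/1.03=15.8285; Δ=(29.8622−5.4563)/(181.4722−139.9489)=0.5878; B=V−Δ·S=-74.5636
Node (1,1) S=199.4200: V=(p*·79.2594+(1−p*)·29.8622)/1.03=50.3073; Δ=(79.2594−29.8622)/(235.3156−181.4722)=0.9174; B=V−Δ·S=-132.6454
Node (0,0) S=169.0000: V=(p*·50.3073+(1−p*)·15.8285)/1.03=30.2451; Δ=(50.3073−15.8285)/(199.4200−153.7900)=0.7556; B=V−Δ·S=-97.4541
Each (Δ,B) replicates both successor values, so the strategy is self-financing and V0 is arbitrage-free.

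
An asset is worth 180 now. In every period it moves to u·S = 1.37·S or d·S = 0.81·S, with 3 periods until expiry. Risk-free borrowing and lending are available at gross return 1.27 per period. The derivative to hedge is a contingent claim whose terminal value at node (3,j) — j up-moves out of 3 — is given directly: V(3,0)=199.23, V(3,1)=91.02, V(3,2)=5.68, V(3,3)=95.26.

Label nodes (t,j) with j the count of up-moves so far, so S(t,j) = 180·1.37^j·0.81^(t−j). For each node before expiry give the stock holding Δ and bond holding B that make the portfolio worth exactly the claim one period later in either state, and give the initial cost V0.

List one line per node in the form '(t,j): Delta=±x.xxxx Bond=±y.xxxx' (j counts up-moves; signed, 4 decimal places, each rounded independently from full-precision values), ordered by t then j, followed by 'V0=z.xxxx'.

Risk-neutral probability p* = (R−d)/(u−d) = (1.27−0.81)/(1.37−0.81) = 0.8214.
Terminal payoffs: V(3,0)=199.2300, V(3,1)=91.0200, V(3,2)=5.6800, V(3,3)=95.2600
(2,0): S=118.0980. Δ = (V_up−V_dn)/(S_up−S_dn) = (91.0200−199.2300)/(161.7943−95.6594) = -1.6362. V = [p*·91.0200 + (1−p*)·199.2300]/1.27 = 86.8844. B = V − Δ·S = 280.1166.
(2,1): S=199.7460. Δ = (V_up−V_dn)/(S_up−S_dn) = (5.6800−91.0200)/(273.6520−161.7943) = -0.7629. V = [p*·5.6800 + (1−p*)·91.0200]/1.27 = 16.4719. B = V − Δ·S = 168.8647.
(2,2): S=337.8420. Δ = (V_up−V_dn)/(S_up−S_dn) = (95.2600−5.6800)/(462.8435−273.6520) = 0.4735. V = [p*·95.2600 + (1−p*)·5.6800]/1.27 = 62.4123. B = V − Δ·S = -97.5520.
(1,0): S=145.8000. Δ = (V_up−V_dn)/(S_up−S_dn) = (16.4719−86.8844)/(199.7460−118.0980) = -0.8624. V = [p*·16.4719 + (1−p*)·86.8844]/1.27 = 22.8705. B = V − Δ·S = 148.6072.
(1,1): S=246.6000. Δ = (V_up−V_dn)/(S_up−S_dn) = (62.4123−16.4719)/(337.8420−199.7460) = 0.3327. V = [p*·62.4123 + (1−p*)·16.4719]/1.27 = 42.6840. B = V − Δ·S = -39.3524.
(0,0): S=180.0000. Δ = (V_up−V_dn)/(S_up−S_dn) = (42.6840−22.8705)/(246.6000−145.8000) = 0.1966. V = [p*·42.6840 + (1−p*)·22.8705]/1.27 = 30.8235. B = V − Δ·S = -4.5577.
The time-0 hedge costs 30.8235, which is the no-arbitrage price.

(0,0): Delta=0.1966 Bond=-4.5577
(1,0): Delta=-0.8624 Bond=148.6072
(1,1): Delta=0.3327 Bond=-39.3524
(2,0): Delta=-1.6362 Bond=280.1166
(2,1): Delta=-0.7629 Bond=168.8647
(2,2): Delta=0.4735 Bond=-97.5520
V0=30.8235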